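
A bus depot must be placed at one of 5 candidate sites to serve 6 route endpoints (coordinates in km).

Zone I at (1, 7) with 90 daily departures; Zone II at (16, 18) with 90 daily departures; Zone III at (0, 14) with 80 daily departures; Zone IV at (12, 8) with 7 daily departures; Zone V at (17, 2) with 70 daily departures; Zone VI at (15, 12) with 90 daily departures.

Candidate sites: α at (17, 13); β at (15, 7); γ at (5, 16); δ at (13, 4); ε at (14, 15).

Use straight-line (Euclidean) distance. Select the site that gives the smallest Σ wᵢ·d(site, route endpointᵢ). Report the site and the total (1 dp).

Total weighted distance at each candidate:
  α (17, 13): total = 4379.9
  β (15, 7): total = 4427.4
  γ (5, 16): total = 4657.9
  δ (13, 4): total = 4798.0
  ε (14, 15): total = 4090.6
Minimum is at ε with total 4090.6 km.

ε, total 4090.6 km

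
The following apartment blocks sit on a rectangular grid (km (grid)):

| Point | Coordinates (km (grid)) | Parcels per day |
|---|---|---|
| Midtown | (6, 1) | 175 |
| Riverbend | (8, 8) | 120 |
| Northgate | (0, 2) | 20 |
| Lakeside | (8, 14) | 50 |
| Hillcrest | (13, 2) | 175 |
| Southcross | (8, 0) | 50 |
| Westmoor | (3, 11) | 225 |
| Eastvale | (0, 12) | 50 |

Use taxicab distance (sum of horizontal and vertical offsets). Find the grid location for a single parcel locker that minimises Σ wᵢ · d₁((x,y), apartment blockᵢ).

Manhattan distance separates: Σwᵢ(|x−xᵢ|+|y−yᵢ|) = Σwᵢ|x−xᵢ| + Σwᵢ|y−yᵢ|, so x and y are optimised independently as 1-D weighted medians.
Total weight W = 865; half = 432.5.
x-coordinate, sorted with cumulative weight:
  x=0 (Northgate, w=20) cum 20
  x=0 (Eastvale, w=50) cum 70
  x=3 (Westmoor, w=225) cum 295
  x=6 (Midtown, w=175) cum 470  ← median
  x=8 (Riverbend, w=120) cum 590
  x=8 (Lakeside, w=50) cum 640
  x=8 (Southcross, w=50) cum 690
  x=13 (Hillcrest, w=175) cum 865
⇒ x* = 6
y-coordinate, sorted with cumulative weight:
  y=0 (Southcross, w=50) cum 50
  y=1 (Midtown, w=175) cum 225
  y=2 (Northgate, w=20) cum 245
  y=2 (Hillcrest, w=175) cum 420
  y=8 (Riverbend, w=120) cum 540  ← median
  y=11 (Westmoor, w=225) cum 765
  y=12 (Eastvale, w=50) cum 815
  y=14 (Lakeside, w=50) cum 865
⇒ y* = 8

(6, 8)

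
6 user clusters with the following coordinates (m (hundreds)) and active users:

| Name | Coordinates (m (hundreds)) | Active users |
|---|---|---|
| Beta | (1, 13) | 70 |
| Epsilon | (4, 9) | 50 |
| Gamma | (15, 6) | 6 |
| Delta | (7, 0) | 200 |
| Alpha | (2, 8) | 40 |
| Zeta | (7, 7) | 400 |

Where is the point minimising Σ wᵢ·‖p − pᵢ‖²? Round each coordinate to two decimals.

The minimiser of Σwᵢ‖p−pᵢ‖² is the weighted centroid p* = (Σwᵢpᵢ)/(Σwᵢ).
Σwᵢ = 766.
Σwᵢxᵢ = 70·1 + 50·4 + 6·15 + 200·7 + 40·2 + 400·7 = 4640.
Σwᵢyᵢ = 70·13 + 50·9 + 6·6 + 200·0 + 40·8 + 400·7 = 4516.
x* = 4640/766 = 6.06, y* = 4516/766 = 5.90.

(6.06, 5.90)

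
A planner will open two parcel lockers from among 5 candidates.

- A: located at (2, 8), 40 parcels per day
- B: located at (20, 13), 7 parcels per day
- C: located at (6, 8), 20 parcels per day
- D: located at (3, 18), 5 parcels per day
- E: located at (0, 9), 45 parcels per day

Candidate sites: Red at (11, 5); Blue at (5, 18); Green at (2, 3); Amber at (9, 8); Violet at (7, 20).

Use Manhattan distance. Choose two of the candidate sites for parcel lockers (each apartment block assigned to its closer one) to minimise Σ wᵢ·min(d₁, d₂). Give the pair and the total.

{Green, Amber}, total 812

Evaluate every pair (each demand assigned to the nearer of the two):
  {Green, Amber}: total = 812
  {Blue, Green}: total = 890
  {Green, Violet}: total = 910
  {Blue, Amber}: total = 912
  {Red, Green}: total = 919
  {Amber, Violet}: total = 932
  {Red, Amber}: total = 982
  {Red, Blue}: total = 1399
  {Red, Violet}: total = 1464
  {Blue, Violet}: total = 1520
Best pair: {Green, Amber} with total 812.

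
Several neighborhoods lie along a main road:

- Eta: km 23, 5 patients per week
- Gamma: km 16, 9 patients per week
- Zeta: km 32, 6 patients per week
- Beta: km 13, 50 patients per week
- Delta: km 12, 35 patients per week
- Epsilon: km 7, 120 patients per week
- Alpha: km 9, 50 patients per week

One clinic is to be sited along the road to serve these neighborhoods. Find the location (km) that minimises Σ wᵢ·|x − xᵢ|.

For a sum of weighted absolute distances on a line, the optimum is the weighted median (not the mean). Total weight W = 275; half-weight = 137.5.
Sort by position and accumulate weight:
  km 7 (Epsilon, w=120) → cum 120
  km 9 (Alpha, w=50) → cum 170  ≥ 137.5 → median here
  km 12 (Delta, w=35) → cum 205
  km 13 (Beta, w=50) → cum 255
  km 16 (Gamma, w=9) → cum 264
  km 23 (Eta, w=5) → cum 269
  km 32 (Zeta, w=6) → cum 275
Optimal location: km 9.

x = 9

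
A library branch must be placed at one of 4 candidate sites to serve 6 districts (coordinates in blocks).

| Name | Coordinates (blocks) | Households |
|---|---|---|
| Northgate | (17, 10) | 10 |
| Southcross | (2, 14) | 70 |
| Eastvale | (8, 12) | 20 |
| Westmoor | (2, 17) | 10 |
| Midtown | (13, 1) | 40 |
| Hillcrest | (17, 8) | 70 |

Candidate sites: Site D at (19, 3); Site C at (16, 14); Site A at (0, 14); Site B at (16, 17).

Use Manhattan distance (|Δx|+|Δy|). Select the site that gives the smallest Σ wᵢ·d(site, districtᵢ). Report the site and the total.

Site C, total 2530 blocks

Total weighted distance at each candidate:
  Site D (19, 3): total = 3570
  Site C (16, 14): total = 2530
  Site A (0, 14): total = 3250
  Site B (16, 17): total = 3130
Minimum is at Site C with total 2530 blocks.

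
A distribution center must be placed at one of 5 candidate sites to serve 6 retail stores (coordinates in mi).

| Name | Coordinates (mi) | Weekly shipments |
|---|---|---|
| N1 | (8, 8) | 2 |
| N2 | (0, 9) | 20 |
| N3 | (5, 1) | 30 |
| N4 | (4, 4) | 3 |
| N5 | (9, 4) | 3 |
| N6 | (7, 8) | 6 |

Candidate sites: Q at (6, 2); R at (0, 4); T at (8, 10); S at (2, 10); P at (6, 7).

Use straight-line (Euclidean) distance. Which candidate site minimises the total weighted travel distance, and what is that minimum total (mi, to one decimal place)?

Q, total 295.3 mi

Total weighted distance at each candidate:
  Q (6, 2): total = 295.3
  R (0, 4): total = 380.2
  T (8, 10): total = 503.1
  S (2, 10): total = 420.9
  P (6, 7): total = 345.5
Minimum is at Q with total 295.3 mi.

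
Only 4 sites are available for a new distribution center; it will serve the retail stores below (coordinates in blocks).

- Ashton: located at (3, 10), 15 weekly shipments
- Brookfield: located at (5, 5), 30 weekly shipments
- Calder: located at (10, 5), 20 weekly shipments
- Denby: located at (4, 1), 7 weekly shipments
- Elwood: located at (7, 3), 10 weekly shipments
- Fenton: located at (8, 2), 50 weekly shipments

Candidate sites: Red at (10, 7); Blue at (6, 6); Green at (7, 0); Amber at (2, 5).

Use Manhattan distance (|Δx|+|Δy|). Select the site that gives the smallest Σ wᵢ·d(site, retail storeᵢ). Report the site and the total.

Blue, total 654 blocks

Total weighted distance at each candidate:
  Red (10, 7): total = 904
  Blue (6, 6): total = 654
  Green (7, 0): total = 788
  Amber (2, 5): total = 902
Minimum is at Blue with total 654 blocks.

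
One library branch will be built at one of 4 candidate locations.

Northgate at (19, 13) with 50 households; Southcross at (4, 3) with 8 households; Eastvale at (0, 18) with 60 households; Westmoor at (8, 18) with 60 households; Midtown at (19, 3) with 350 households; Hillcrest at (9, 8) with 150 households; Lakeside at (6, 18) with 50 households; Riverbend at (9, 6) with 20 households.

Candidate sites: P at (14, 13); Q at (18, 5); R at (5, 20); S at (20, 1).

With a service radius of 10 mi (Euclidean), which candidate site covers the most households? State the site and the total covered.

Q, covering 570

Coverage radius r = 10 mi; a point is covered iff (Δx)²+(Δy)² ≤ 10² = 100.
  P (14, 13): covers {Northgate, Westmoor, Hillcrest, Lakeside, Riverbend} → 330
  Q (18, 5): covers {Northgate, Midtown, Hillcrest, Riverbend} → 570
  R (5, 20): covers {Eastvale, Westmoor, Lakeside} → 170
  S (20, 1): covers {Midtown} → 350
Maximum coverage at Q: 570 households.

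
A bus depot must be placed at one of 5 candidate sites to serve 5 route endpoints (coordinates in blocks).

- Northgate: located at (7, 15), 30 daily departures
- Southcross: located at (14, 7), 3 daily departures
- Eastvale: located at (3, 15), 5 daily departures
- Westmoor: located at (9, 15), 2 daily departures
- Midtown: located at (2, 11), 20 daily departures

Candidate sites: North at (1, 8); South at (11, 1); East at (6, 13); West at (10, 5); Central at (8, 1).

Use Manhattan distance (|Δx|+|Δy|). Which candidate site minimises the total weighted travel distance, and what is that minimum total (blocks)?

Total weighted distance at each candidate:
  North (1, 8): total = 587
  South (11, 1): total = 1089
  East (6, 13): total = 287
  West (10, 5): total = 795
  Central (8, 1): total = 931
Minimum is at East with total 287 blocks.

East, total 287 blocks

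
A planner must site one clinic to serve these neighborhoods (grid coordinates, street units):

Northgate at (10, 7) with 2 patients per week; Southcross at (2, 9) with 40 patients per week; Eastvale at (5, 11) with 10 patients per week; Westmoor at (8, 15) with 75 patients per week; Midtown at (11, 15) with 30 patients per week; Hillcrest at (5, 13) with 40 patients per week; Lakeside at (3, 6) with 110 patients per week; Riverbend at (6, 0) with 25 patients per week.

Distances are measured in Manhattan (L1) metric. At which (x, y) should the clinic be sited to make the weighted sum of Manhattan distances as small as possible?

(5, 9)

Manhattan distance separates: Σwᵢ(|x−xᵢ|+|y−yᵢ|) = Σwᵢ|x−xᵢ| + Σwᵢ|y−yᵢ|, so x and y are optimised independently as 1-D weighted medians.
Total weight W = 332; half = 166.
x-coordinate, sorted with cumulative weight:
  x=2 (Southcross, w=40) cum 40
  x=3 (Lakeside, w=110) cum 150
  x=5 (Eastvale, w=10) cum 160
  x=5 (Hillcrest, w=40) cum 200  ← median
  x=6 (Riverbend, w=25) cum 225
  x=8 (Westmoor, w=75) cum 300
  x=10 (Northgate, w=2) cum 302
  x=11 (Midtown, w=30) cum 332
⇒ x* = 5
y-coordinate, sorted with cumulative weight:
  y=0 (Riverbend, w=25) cum 25
  y=6 (Lakeside, w=110) cum 135
  y=7 (Northgate, w=2) cum 137
  y=9 (Southcross, w=40) cum 177  ← median
  y=11 (Eastvale, w=10) cum 187
  y=13 (Hillcrest, w=40) cum 227
  y=15 (Westmoor, w=75) cum 302
  y=15 (Midtown, w=30) cum 332
⇒ y* = 9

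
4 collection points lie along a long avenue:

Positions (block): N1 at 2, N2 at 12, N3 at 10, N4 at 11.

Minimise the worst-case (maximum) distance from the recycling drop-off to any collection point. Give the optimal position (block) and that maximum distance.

location 7, max distance 5

The 1-center on a line is the midpoint of the two extreme points: leftmost at 2, rightmost at 12.
Optimal location = (2 + 12)/2 = 7; maximum distance = (12 − 2)/2 = 5.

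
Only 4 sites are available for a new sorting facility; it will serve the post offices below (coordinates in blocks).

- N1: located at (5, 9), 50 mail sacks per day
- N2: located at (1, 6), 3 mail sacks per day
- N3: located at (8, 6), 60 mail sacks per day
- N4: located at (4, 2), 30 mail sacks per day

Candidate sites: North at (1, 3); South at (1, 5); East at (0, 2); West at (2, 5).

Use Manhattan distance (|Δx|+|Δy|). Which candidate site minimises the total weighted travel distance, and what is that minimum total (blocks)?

West, total 926 blocks

Total weighted distance at each candidate:
  North (1, 3): total = 1229
  South (1, 5): total = 1063
  East (0, 2): total = 1455
  West (2, 5): total = 926
Minimum is at West with total 926 blocks.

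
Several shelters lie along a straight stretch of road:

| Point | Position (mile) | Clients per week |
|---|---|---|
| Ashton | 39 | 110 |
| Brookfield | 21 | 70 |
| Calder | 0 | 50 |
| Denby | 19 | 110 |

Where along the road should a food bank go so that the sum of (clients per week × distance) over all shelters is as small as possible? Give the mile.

For a sum of weighted absolute distances on a line, the optimum is the weighted median (not the mean). Total weight W = 340; half-weight = 170.
Sort by position and accumulate weight:
  mile 0 (Calder, w=50) → cum 50
  mile 19 (Denby, w=110) → cum 160
  mile 21 (Brookfield, w=70) → cum 230  ≥ 170 → median here
  mile 39 (Ashton, w=110) → cum 340
Optimal location: mile 21.

x = 21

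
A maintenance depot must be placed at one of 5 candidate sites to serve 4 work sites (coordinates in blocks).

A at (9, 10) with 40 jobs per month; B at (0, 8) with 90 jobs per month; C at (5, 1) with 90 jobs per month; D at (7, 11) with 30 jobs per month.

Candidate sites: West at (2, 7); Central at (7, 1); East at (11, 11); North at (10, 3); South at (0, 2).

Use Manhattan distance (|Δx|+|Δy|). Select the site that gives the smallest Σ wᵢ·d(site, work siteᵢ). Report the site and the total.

West, total 1750 blocks

Total weighted distance at each candidate:
  West (2, 7): total = 1750
  Central (7, 1): total = 2180
  East (11, 11): total = 2940
  North (10, 3): total = 2630
  South (0, 2): total = 2240
Minimum is at West with total 1750 blocks.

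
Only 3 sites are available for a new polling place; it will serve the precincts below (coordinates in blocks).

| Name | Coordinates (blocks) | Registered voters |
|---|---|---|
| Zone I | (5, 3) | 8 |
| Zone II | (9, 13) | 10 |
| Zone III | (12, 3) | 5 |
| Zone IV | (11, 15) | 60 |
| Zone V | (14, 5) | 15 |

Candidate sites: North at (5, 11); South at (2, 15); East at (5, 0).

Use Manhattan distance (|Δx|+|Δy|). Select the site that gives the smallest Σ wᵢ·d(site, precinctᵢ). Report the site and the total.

Total weighted distance at each candidate:
  North (5, 11): total = 1024
  South (2, 15): total = 1190
  East (5, 0): total = 1714
Minimum is at North with total 1024 blocks.

North, total 1024 blocks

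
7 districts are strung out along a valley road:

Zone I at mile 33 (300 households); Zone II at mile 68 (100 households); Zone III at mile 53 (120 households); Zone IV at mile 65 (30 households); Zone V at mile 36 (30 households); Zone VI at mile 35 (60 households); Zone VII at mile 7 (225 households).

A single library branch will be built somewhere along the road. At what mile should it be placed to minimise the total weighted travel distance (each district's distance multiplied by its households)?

For a sum of weighted absolute distances on a line, the optimum is the weighted median (not the mean). Total weight W = 865; half-weight = 432.5.
Sort by position and accumulate weight:
  mile 7 (Zone VII, w=225) → cum 225
  mile 33 (Zone I, w=300) → cum 525  ≥ 432.5 → median here
  mile 35 (Zone VI, w=60) → cum 585
  mile 36 (Zone V, w=30) → cum 615
  mile 53 (Zone III, w=120) → cum 735
  mile 65 (Zone IV, w=30) → cum 765
  mile 68 (Zone II, w=100) → cum 865
Optimal location: mile 33.

x = 33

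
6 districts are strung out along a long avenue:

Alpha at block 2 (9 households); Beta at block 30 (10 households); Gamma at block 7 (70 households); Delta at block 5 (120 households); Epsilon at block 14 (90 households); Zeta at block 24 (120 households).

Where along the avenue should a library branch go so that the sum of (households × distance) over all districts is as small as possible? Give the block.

For a sum of weighted absolute distances on a line, the optimum is the weighted median (not the mean). Total weight W = 419; half-weight = 209.5.
Sort by position and accumulate weight:
  block 2 (Alpha, w=9) → cum 9
  block 5 (Delta, w=120) → cum 129
  block 7 (Gamma, w=70) → cum 199
  block 14 (Epsilon, w=90) → cum 289  ≥ 209.5 → median here
  block 24 (Zeta, w=120) → cum 409
  block 30 (Beta, w=10) → cum 419
Optimal location: block 14.

x = 14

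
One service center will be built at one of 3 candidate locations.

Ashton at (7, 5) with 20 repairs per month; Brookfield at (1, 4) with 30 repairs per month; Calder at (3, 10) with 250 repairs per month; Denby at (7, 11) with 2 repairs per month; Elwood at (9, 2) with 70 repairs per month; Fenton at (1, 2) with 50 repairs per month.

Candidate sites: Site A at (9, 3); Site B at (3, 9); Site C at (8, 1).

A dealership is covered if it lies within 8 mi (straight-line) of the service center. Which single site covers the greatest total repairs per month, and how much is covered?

Site B, covering 352

Coverage radius r = 8 mi; a point is covered iff (Δx)²+(Δy)² ≤ 8² = 64.
  Site A (9, 3): covers {Ashton, Elwood} → 90
  Site B (3, 9): covers {Ashton, Brookfield, Calder, Denby, Fenton} → 352
  Site C (8, 1): covers {Ashton, Brookfield, Elwood, Fenton} → 170
Maximum coverage at Site B: 352 repairs per month.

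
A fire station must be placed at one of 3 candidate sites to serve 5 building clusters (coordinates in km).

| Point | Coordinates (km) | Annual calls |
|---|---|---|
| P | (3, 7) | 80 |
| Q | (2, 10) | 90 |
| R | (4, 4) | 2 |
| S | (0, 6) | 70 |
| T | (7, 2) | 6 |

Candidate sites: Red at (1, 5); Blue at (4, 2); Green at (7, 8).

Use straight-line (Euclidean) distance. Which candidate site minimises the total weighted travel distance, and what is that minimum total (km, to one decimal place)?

Total weighted distance at each candidate:
  Red (1, 5): total = 830.8
  Blue (4, 2): total = 1568.1
  Green (7, 8): total = 1370.1
Minimum is at Red with total 830.8 km.

Red, total 830.8 km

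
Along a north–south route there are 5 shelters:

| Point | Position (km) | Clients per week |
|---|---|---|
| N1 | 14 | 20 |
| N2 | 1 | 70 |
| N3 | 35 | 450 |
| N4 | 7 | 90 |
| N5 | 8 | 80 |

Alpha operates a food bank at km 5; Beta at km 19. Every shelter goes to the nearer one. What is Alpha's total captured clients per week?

The indifferent point is the midpoint (5+19)/2 = 12; shelters left of it (closer to Alpha at 5) go to Alpha, those right go to Beta.
  N2 at 1 (w=70) → Alpha
  N4 at 7 (w=90) → Alpha
  N5 at 8 (w=80) → Alpha
  N1 at 14 (w=20) → Beta
  N3 at 35 (w=450) → Beta
Alpha captures 240; Beta captures 470.

240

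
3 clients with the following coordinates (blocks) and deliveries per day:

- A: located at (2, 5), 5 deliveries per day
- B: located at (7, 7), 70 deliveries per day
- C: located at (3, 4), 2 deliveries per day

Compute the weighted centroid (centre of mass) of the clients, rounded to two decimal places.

The minimiser of Σwᵢ‖p−pᵢ‖² is the weighted centroid p* = (Σwᵢpᵢ)/(Σwᵢ).
Σwᵢ = 77.
Σwᵢxᵢ = 5·2 + 70·7 + 2·3 = 506.
Σwᵢyᵢ = 5·5 + 70·7 + 2·4 = 523.
x* = 506/77 = 6.57, y* = 523/77 = 6.79.

(6.57, 6.79)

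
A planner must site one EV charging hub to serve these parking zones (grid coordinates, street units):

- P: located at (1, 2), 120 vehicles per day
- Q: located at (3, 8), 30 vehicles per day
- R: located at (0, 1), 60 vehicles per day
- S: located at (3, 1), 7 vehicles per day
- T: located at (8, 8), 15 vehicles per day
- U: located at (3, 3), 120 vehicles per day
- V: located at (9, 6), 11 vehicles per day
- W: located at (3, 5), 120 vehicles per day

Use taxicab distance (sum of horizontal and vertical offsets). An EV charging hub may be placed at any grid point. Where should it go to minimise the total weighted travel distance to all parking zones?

Manhattan distance separates: Σwᵢ(|x−xᵢ|+|y−yᵢ|) = Σwᵢ|x−xᵢ| + Σwᵢ|y−yᵢ|, so x and y are optimised independently as 1-D weighted medians.
Total weight W = 483; half = 241.5.
x-coordinate, sorted with cumulative weight:
  x=0 (R, w=60) cum 60
  x=1 (P, w=120) cum 180
  x=3 (Q, w=30) cum 210
  x=3 (S, w=7) cum 217
  x=3 (U, w=120) cum 337  ← median
  x=3 (W, w=120) cum 457
  x=8 (T, w=15) cum 472
  x=9 (V, w=11) cum 483
⇒ x* = 3
y-coordinate, sorted with cumulative weight:
  y=1 (R, w=60) cum 60
  y=1 (S, w=7) cum 67
  y=2 (P, w=120) cum 187
  y=3 (U, w=120) cum 307  ← median
  y=5 (W, w=120) cum 427
  y=6 (V, w=11) cum 438
  y=8 (Q, w=30) cum 468
  y=8 (T, w=15) cum 483
⇒ y* = 3

(3, 3)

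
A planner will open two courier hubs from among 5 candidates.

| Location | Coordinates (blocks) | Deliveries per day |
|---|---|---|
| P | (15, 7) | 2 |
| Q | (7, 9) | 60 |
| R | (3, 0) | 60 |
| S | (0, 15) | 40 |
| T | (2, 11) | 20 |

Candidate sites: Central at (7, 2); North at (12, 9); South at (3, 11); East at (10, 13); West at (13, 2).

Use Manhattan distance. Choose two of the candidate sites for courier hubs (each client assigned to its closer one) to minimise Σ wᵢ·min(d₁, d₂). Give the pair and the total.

Evaluate every pair (each demand assigned to the nearer of the two):
  {Central, South}: total = 1046
  {North, South}: total = 1270
  {South, West}: total = 1334
  {South, East}: total = 1342
  {Central, East}: total = 1482
  {Central, North}: total = 1630
  {East, West}: total = 1834
  {Central, West}: total = 1874
  {North, West}: total = 1990
  {North, East}: total = 2070
Best pair: {Central, South} with total 1046.

{Central, South}, total 1046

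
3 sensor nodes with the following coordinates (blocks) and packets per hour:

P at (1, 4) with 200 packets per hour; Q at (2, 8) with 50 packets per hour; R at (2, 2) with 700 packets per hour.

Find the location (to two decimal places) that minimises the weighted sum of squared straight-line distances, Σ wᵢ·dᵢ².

The minimiser of Σwᵢ‖p−pᵢ‖² is the weighted centroid p* = (Σwᵢpᵢ)/(Σwᵢ).
Σwᵢ = 950.
Σwᵢxᵢ = 200·1 + 50·2 + 700·2 = 1700.
Σwᵢyᵢ = 200·4 + 50·8 + 700·2 = 2600.
x* = 1700/950 = 1.79, y* = 2600/950 = 2.74.

(1.79, 2.74)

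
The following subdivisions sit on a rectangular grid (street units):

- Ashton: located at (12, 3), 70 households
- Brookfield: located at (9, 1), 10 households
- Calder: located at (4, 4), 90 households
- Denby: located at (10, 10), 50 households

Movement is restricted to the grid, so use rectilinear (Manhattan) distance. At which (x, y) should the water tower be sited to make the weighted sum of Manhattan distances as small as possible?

Manhattan distance separates: Σwᵢ(|x−xᵢ|+|y−yᵢ|) = Σwᵢ|x−xᵢ| + Σwᵢ|y−yᵢ|, so x and y are optimised independently as 1-D weighted medians.
Total weight W = 220; half = 110.
x-coordinate, sorted with cumulative weight:
  x=4 (Calder, w=90) cum 90
  x=9 (Brookfield, w=10) cum 100
  x=10 (Denby, w=50) cum 150  ← median
  x=12 (Ashton, w=70) cum 220
⇒ x* = 10
y-coordinate, sorted with cumulative weight:
  y=1 (Brookfield, w=10) cum 10
  y=3 (Ashton, w=70) cum 80
  y=4 (Calder, w=90) cum 170  ← median
  y=10 (Denby, w=50) cum 220
⇒ y* = 4

(10, 4)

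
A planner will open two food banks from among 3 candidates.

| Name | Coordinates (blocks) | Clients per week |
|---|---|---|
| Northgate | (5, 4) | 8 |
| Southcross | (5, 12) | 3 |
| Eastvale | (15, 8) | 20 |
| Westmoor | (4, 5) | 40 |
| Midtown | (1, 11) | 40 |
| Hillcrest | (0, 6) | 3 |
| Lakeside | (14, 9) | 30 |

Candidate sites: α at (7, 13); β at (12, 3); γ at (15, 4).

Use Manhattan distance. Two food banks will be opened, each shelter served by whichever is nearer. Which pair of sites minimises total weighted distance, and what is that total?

{α, γ}, total 1151

Evaluate every pair (each demand assigned to the nearer of the two):
  {α, γ}: total = 1151
  {α, β}: total = 1235
  {β, γ}: total = 1577
Best pair: {α, γ} with total 1151.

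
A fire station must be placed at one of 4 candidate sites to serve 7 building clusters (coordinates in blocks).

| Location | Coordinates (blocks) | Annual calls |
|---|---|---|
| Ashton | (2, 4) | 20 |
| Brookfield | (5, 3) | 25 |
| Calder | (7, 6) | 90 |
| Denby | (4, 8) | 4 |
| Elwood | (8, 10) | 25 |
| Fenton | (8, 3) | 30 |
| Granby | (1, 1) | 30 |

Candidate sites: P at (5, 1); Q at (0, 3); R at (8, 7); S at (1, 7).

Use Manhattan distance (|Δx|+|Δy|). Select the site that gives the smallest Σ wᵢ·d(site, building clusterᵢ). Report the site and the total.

R, total 1140 blocks

Total weighted distance at each candidate:
  P (5, 1): total = 1402
  Q (0, 3): total = 1826
  R (8, 7): total = 1140
  S (1, 7): total = 1686
Minimum is at R with total 1140 blocks.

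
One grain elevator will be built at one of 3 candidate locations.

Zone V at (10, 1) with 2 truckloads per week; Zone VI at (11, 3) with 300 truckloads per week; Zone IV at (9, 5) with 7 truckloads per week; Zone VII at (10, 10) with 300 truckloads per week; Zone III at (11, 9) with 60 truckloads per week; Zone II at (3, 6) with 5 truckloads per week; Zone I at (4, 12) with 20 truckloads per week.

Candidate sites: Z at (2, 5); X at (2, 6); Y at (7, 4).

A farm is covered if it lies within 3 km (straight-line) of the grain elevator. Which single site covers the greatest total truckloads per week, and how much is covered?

Coverage radius r = 3 km; a point is covered iff (Δx)²+(Δy)² ≤ 3² = 9.
  Z (2, 5): covers {Zone II} → 5
  X (2, 6): covers {Zone II} → 5
  Y (7, 4): covers {Zone IV} → 7
Maximum coverage at Y: 7 truckloads per week.

Y, covering 7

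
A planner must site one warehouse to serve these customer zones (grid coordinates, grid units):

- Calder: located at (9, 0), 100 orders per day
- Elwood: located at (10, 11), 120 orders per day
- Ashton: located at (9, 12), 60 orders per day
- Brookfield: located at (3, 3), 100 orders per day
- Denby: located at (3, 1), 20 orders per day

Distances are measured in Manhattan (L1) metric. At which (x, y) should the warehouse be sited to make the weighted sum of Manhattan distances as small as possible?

(9, 3)

Manhattan distance separates: Σwᵢ(|x−xᵢ|+|y−yᵢ|) = Σwᵢ|x−xᵢ| + Σwᵢ|y−yᵢ|, so x and y are optimised independently as 1-D weighted medians.
Total weight W = 400; half = 200.
x-coordinate, sorted with cumulative weight:
  x=3 (Brookfield, w=100) cum 100
  x=3 (Denby, w=20) cum 120
  x=9 (Calder, w=100) cum 220  ← median
  x=9 (Ashton, w=60) cum 280
  x=10 (Elwood, w=120) cum 400
⇒ x* = 9
y-coordinate, sorted with cumulative weight:
  y=0 (Calder, w=100) cum 100
  y=1 (Denby, w=20) cum 120
  y=3 (Brookfield, w=100) cum 220  ← median
  y=11 (Elwood, w=120) cum 340
  y=12 (Ashton, w=60) cum 400
⇒ y* = 3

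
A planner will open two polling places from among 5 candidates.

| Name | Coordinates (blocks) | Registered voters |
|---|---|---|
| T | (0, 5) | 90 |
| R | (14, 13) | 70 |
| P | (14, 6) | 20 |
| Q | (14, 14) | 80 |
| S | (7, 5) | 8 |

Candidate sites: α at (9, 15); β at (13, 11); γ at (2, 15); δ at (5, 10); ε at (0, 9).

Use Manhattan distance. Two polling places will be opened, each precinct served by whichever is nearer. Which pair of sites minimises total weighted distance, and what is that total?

{β, ε}, total 1098

Evaluate every pair (each demand assigned to the nearer of the two):
  {β, ε}: total = 1098
  {β, δ}: total = 1606
  {α, ε}: total = 1698
  {β, γ}: total = 1826
  {α, δ}: total = 2186
  {α, γ}: total = 2426
  {α, β}: total = 2456
  {δ, ε}: total = 2556
  {γ, ε}: total = 2808
  {γ, δ}: total = 3096
Best pair: {β, ε} with total 1098.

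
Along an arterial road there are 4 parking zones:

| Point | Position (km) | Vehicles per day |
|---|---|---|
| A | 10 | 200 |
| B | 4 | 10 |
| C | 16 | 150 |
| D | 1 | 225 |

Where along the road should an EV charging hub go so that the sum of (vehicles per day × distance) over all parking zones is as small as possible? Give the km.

For a sum of weighted absolute distances on a line, the optimum is the weighted median (not the mean). Total weight W = 585; half-weight = 292.5.
Sort by position and accumulate weight:
  km 1 (D, w=225) → cum 225
  km 4 (B, w=10) → cum 235
  km 10 (A, w=200) → cum 435  ≥ 292.5 → median here
  km 16 (C, w=150) → cum 585
Optimal location: km 10.

x = 10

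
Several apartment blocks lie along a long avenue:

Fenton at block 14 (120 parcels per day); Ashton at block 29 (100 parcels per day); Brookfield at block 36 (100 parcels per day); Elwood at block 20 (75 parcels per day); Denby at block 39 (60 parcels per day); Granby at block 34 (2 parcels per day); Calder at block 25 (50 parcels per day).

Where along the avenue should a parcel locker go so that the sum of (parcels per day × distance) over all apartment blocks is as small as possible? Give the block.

For a sum of weighted absolute distances on a line, the optimum is the weighted median (not the mean). Total weight W = 507; half-weight = 253.5.
Sort by position and accumulate weight:
  block 14 (Fenton, w=120) → cum 120
  block 20 (Elwood, w=75) → cum 195
  block 25 (Calder, w=50) → cum 245
  block 29 (Ashton, w=100) → cum 345  ≥ 253.5 → median here
  block 34 (Granby, w=2) → cum 347
  block 36 (Brookfield, w=100) → cum 447
  block 39 (Denby, w=60) → cum 507
Optimal location: block 29.

x = 29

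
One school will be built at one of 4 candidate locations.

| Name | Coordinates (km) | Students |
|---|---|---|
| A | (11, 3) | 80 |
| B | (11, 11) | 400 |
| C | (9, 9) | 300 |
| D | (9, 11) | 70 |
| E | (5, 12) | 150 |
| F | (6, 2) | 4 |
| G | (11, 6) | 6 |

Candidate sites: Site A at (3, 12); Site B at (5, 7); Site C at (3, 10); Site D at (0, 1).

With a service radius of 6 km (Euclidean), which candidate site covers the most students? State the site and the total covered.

Site B, covering 524

Coverage radius r = 6 km; a point is covered iff (Δx)²+(Δy)² ≤ 6² = 36.
  Site A (3, 12): covers {E} → 150
  Site B (5, 7): covers {C, D, E, F} → 524
  Site C (3, 10): covers {E} → 150
  Site D (0, 1): covers {none} → 0
Maximum coverage at Site B: 524 students.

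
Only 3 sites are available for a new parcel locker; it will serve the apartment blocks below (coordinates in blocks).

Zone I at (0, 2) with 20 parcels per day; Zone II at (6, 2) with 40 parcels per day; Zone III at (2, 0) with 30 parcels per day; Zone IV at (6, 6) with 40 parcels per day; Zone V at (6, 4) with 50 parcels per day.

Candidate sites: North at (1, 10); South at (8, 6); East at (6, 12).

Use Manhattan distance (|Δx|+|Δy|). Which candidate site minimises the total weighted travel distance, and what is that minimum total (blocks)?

Total weighted distance at each candidate:
  North (1, 10): total = 1940
  South (8, 6): total = 1120
  East (6, 12): total = 1840
Minimum is at South with total 1120 blocks.

South, total 1120 blocks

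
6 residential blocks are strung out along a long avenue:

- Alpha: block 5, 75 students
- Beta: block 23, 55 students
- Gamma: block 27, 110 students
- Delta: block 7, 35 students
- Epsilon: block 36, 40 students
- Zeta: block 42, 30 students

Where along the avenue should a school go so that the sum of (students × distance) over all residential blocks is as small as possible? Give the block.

For a sum of weighted absolute distances on a line, the optimum is the weighted median (not the mean). Total weight W = 345; half-weight = 172.5.
Sort by position and accumulate weight:
  block 5 (Alpha, w=75) → cum 75
  block 7 (Delta, w=35) → cum 110
  block 23 (Beta, w=55) → cum 165
  block 27 (Gamma, w=110) → cum 275  ≥ 172.5 → median here
  block 36 (Epsilon, w=40) → cum 315
  block 42 (Zeta, w=30) → cum 345
Optimal location: block 27.

x = 27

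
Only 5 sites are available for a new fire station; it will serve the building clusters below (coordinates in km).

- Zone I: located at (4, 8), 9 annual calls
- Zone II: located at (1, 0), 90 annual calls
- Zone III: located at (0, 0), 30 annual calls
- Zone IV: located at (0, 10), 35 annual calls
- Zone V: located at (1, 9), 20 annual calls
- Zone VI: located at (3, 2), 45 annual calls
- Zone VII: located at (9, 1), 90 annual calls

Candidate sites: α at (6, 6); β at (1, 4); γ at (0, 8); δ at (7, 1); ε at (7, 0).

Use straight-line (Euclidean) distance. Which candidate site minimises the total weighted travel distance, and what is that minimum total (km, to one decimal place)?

Total weighted distance at each candidate:
  α (6, 6): total = 2101.7
  β (1, 4): total = 1737.8
  γ (0, 8): total = 2427.9
  δ (7, 1): total = 1792.7
  ε (7, 0): total = 1873.0
Minimum is at β with total 1737.8 km.

β, total 1737.8 km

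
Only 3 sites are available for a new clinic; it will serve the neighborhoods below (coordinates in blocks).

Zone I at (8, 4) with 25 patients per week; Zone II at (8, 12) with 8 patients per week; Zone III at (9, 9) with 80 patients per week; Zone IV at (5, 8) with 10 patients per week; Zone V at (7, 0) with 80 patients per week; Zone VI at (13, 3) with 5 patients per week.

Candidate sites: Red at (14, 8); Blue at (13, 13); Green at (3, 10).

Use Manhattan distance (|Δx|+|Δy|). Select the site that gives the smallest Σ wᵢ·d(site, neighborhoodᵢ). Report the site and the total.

Red, total 2130 blocks

Total weighted distance at each candidate:
  Red (14, 8): total = 2130
  Blue (13, 13): total = 2738
  Green (3, 10): total = 2136
Minimum is at Red with total 2130 blocks.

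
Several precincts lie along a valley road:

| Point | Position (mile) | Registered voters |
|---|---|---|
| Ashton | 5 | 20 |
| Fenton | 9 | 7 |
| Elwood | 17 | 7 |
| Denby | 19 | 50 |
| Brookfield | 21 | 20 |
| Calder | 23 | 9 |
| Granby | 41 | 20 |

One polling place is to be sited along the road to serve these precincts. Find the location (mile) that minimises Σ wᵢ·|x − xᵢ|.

For a sum of weighted absolute distances on a line, the optimum is the weighted median (not the mean). Total weight W = 133; half-weight = 66.5.
Sort by position and accumulate weight:
  mile 5 (Ashton, w=20) → cum 20
  mile 9 (Fenton, w=7) → cum 27
  mile 17 (Elwood, w=7) → cum 34
  mile 19 (Denby, w=50) → cum 84  ≥ 66.5 → median here
  mile 21 (Brookfield, w=20) → cum 104
  mile 23 (Calder, w=9) → cum 113
  mile 41 (Granby, w=20) → cum 133
Optimal location: mile 19.

x = 19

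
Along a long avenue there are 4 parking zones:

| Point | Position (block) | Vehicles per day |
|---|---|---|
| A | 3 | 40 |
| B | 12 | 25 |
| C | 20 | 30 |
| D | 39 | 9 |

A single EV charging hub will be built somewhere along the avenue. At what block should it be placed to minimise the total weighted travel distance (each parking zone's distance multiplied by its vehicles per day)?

For a sum of weighted absolute distances on a line, the optimum is the weighted median (not the mean). Total weight W = 104; half-weight = 52.
Sort by position and accumulate weight:
  block 3 (A, w=40) → cum 40
  block 12 (B, w=25) → cum 65  ≥ 52 → median here
  block 20 (C, w=30) → cum 95
  block 39 (D, w=9) → cum 104
Optimal location: block 12.

x = 12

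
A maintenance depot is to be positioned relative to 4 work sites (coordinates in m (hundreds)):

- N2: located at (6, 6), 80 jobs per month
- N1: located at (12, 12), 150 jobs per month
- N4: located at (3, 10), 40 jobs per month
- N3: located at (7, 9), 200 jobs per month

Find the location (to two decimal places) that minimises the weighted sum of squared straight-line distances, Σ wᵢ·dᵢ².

(8.09, 9.53)

The minimiser of Σwᵢ‖p−pᵢ‖² is the weighted centroid p* = (Σwᵢpᵢ)/(Σwᵢ).
Σwᵢ = 470.
Σwᵢxᵢ = 80·6 + 150·12 + 40·3 + 200·7 = 3800.
Σwᵢyᵢ = 80·6 + 150·12 + 40·10 + 200·9 = 4480.
x* = 3800/470 = 8.09, y* = 4480/470 = 9.53.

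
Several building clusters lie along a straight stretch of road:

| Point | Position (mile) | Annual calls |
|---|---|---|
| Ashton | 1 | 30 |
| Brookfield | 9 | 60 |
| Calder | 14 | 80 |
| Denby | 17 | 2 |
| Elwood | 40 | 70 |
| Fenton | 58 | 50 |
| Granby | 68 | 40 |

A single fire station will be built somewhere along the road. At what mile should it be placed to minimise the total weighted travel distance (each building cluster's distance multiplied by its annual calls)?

x = 14

For a sum of weighted absolute distances on a line, the optimum is the weighted median (not the mean). Total weight W = 332; half-weight = 166.
Sort by position and accumulate weight:
  mile 1 (Ashton, w=30) → cum 30
  mile 9 (Brookfield, w=60) → cum 90
  mile 14 (Calder, w=80) → cum 170  ≥ 166 → median here
  mile 17 (Denby, w=2) → cum 172
  mile 40 (Elwood, w=70) → cum 242
  mile 58 (Fenton, w=50) → cum 292
  mile 68 (Granby, w=40) → cum 332
Optimal location: mile 14.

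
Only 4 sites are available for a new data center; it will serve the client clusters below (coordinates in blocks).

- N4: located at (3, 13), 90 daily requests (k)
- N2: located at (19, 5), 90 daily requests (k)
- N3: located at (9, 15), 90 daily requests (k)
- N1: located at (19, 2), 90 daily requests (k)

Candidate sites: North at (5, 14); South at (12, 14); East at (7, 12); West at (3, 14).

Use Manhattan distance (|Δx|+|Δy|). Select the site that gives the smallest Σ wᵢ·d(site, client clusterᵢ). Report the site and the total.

Total weighted distance at each candidate:
  North (5, 14): total = 5130
  South (12, 14): total = 4410
  East (7, 12): total = 4590
  West (3, 14): total = 5490
Minimum is at South with total 4410 blocks.

South, total 4410 blocks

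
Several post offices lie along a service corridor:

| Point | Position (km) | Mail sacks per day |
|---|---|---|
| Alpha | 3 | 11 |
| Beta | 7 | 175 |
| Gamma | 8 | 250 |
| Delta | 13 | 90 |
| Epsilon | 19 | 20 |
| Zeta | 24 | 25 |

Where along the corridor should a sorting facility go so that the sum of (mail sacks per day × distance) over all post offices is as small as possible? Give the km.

x = 8

For a sum of weighted absolute distances on a line, the optimum is the weighted median (not the mean). Total weight W = 571; half-weight = 285.5.
Sort by position and accumulate weight:
  km 3 (Alpha, w=11) → cum 11
  km 7 (Beta, w=175) → cum 186
  km 8 (Gamma, w=250) → cum 436  ≥ 285.5 → median here
  km 13 (Delta, w=90) → cum 526
  km 19 (Epsilon, w=20) → cum 546
  km 24 (Zeta, w=25) → cum 571
Optimal location: km 8.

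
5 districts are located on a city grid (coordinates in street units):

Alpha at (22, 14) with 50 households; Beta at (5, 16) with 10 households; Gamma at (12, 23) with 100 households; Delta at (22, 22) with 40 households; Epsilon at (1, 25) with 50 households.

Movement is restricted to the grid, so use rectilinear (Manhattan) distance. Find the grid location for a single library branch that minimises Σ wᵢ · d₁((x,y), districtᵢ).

(12, 23)

Manhattan distance separates: Σwᵢ(|x−xᵢ|+|y−yᵢ|) = Σwᵢ|x−xᵢ| + Σwᵢ|y−yᵢ|, so x and y are optimised independently as 1-D weighted medians.
Total weight W = 250; half = 125.
x-coordinate, sorted with cumulative weight:
  x=1 (Epsilon, w=50) cum 50
  x=5 (Beta, w=10) cum 60
  x=12 (Gamma, w=100) cum 160  ← median
  x=22 (Alpha, w=50) cum 210
  x=22 (Delta, w=40) cum 250
⇒ x* = 12
y-coordinate, sorted with cumulative weight:
  y=14 (Alpha, w=50) cum 50
  y=16 (Beta, w=10) cum 60
  y=22 (Delta, w=40) cum 100
  y=23 (Gamma, w=100) cum 200  ← median
  y=25 (Epsilon, w=50) cum 250
⇒ y* = 23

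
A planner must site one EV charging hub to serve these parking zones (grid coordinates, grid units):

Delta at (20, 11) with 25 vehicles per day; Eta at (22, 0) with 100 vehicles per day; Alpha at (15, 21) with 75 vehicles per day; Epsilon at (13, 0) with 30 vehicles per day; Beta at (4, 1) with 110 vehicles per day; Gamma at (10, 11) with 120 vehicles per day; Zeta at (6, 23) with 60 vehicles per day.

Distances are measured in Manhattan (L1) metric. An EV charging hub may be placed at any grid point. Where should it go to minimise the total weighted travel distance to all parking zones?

(10, 11)

Manhattan distance separates: Σwᵢ(|x−xᵢ|+|y−yᵢ|) = Σwᵢ|x−xᵢ| + Σwᵢ|y−yᵢ|, so x and y are optimised independently as 1-D weighted medians.
Total weight W = 520; half = 260.
x-coordinate, sorted with cumulative weight:
  x=4 (Beta, w=110) cum 110
  x=6 (Zeta, w=60) cum 170
  x=10 (Gamma, w=120) cum 290  ← median
  x=13 (Epsilon, w=30) cum 320
  x=15 (Alpha, w=75) cum 395
  x=20 (Delta, w=25) cum 420
  x=22 (Eta, w=100) cum 520
⇒ x* = 10
y-coordinate, sorted with cumulative weight:
  y=0 (Eta, w=100) cum 100
  y=0 (Epsilon, w=30) cum 130
  y=1 (Beta, w=110) cum 240
  y=11 (Delta, w=25) cum 265  ← median
  y=11 (Gamma, w=120) cum 385
  y=21 (Alpha, w=75) cum 460
  y=23 (Zeta, w=60) cum 520
⇒ y* = 11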